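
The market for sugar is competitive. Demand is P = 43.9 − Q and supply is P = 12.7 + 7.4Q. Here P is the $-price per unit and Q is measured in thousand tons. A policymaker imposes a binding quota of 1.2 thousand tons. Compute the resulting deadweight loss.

Competitive equilibrium: 43.9 − Q = 12.7 + 7.4Q → Q* = 3.7143, P* = 40.1857.
At Q = 1.2: demand price = 43.9 − 1·1.2 = 42.7; supply price = 12.7 + 7.4·1.2 = 21.58.
ΔQ = 3.7143 − 1.2 = 2.5143; wedge = 42.7 − 21.58 = 21.12.
Deadweight loss = ½ × 2.5143 × 21.12 = $26.55 thousand.

$26.55 thousand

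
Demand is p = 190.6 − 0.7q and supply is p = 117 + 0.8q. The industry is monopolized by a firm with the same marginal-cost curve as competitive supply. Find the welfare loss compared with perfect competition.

Competitive equilibrium: 190.6 − 0.7q = 117 + 0.8q → q* = 49.06667, p* = 156.25333.
Marginal revenue: MR = 190.6 − 1.4q. Set MR = MC: 190.6 − 1.4q = 117 + 0.8q → q_m = 33.45455.
Price p_m = 190.6 − 0.7·33.45455 = 167.18182; MC(q_m) = 117 + 0.8·33.45455 = 143.76364.
Competitive q* = 49.06667, so Δq = 15.61212; wedge = 167.18182 − 143.76364 = 23.41818.
DWL = ½ × 15.61212 × 23.41818 = 182.80.

182.80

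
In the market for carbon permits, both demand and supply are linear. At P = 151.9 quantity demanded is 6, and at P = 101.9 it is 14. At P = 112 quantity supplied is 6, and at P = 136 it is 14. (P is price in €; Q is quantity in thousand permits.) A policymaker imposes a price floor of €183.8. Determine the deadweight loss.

€410.19 thousand

Demand slope = (101.9 − 151.9)/(14 − 6) = −6.25, so P = 189.4 − 6.25Q.
Supply slope = (136 − 112)/(14 − 6) = 3, so P = 94 + 3Q.
Competitive equilibrium: 189.4 − 6.25Q = 94 + 3Q → Q* = 10.3135, P* = 124.9405.
At the floor P = 183.8, quantity demanded = (189.4 − 183.8)/6.25 = 0.896.
Sellers' marginal cost at Q' = 0.896: 94 + 3·0.896 = 96.688.
ΔQ = 10.3135 − 0.896 = 9.4175; wedge = 183.8 − 96.688 = 87.112.
DWL = ½ × 9.4175 × 87.112 = €410.19 thousand.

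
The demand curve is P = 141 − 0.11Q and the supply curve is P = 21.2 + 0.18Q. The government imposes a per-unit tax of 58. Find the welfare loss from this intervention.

Competitive equilibrium: 141 − 0.11Q = 21.2 + 0.18Q → Q* = 413.1034, P* = 95.5586.
With the tax, the buyer price exceeds the seller price by 58: (141 − 0.11Q) − (21.2 + 0.18Q) = 58 → Q' = 213.1034.
ΔQ = 413.1034 − 213.1034 = 200; the wedge equals the tax, 58.
DWL = ½ × 200 × 58 = 5800.

5800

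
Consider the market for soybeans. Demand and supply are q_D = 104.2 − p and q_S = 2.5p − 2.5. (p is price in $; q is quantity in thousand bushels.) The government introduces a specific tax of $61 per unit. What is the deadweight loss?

$1328.93 thousand

In inverse form: demand p = 104.2 − q, supply p = 1 + 0.4q.
Competitive equilibrium: 104.2 − q = 1 + 0.4q → q* = 73.7143, p* = 30.4857.
With the tax, the buyer price exceeds the seller price by 61: (104.2 − q) − (1 + 0.4q) = 61 → q' = 30.1429.
Δq = 73.7143 − 30.1429 = 43.5714; the wedge equals the tax, 61.
Welfare loss = ½ × 43.5714 × 61 = $1328.93 thousand.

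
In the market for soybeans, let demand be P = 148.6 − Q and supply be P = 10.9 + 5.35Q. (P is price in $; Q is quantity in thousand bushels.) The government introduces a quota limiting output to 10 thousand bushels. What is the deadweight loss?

Competitive equilibrium: 148.6 − Q = 10.9 + 5.35Q → Q* = 21.685, P* = 126.915.
At Q = 10: demand price = 148.6 − 1·10 = 138.6; supply price = 10.9 + 5.35·10 = 64.4.
ΔQ = 21.685 − 10 = 11.685; wedge = 138.6 − 64.4 = 74.2.
The triangle = ½ × 11.685 × 74.2 = $433.51 thousand.

$433.51 thousand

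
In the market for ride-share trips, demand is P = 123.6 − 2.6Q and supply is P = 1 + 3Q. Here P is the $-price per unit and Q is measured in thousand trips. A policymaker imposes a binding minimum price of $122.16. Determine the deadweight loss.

$1274.99 thousand

Competitive equilibrium: 123.6 − 2.6Q = 1 + 3Q → Q* = 21.89286, P* = 66.67857.
At the floor P = 122.16, quantity demanded = (123.6 − 122.16)/2.6 = 0.55385.
Sellers' marginal cost at Q' = 0.55385: 1 + 3·0.55385 = 2.66155.
ΔQ = 21.89286 − 0.55385 = 21.33901; wedge = 122.16 − 2.66155 = 119.49845.
Welfare loss = ½ × 21.33901 × 119.49845 = $1274.99 thousand.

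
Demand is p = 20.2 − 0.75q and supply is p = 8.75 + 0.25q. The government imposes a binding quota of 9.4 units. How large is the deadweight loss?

2.10

Competitive equilibrium: 20.2 − 0.75q = 8.75 + 0.25q → q* = 11.45, p* = 11.6125.
At q = 9.4: demand price = 20.2 − 0.75·9.4 = 13.15; supply price = 8.75 + 0.25·9.4 = 11.1.
Δq = 11.45 − 9.4 = 2.05; wedge = 13.15 − 11.1 = 2.05.
Welfare loss = ½ × 2.05 × 2.05 = 2.10.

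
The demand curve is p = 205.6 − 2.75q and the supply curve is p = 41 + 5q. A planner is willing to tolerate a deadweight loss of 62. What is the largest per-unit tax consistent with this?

Competitive equilibrium: 205.6 − 2.75q = 41 + 5q → q* = 21.2387, p* = 147.1935.
A tax t gives Δq = t/7.75 and wedge t, so DWL = t²/15.5.
t²/15.5 = 62 → t² = 961 → t = 31.

31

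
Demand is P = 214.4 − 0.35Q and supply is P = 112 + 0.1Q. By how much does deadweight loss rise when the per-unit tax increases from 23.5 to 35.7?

Competitive equilibrium: 214.4 − 0.35Q = 112 + 0.1Q → Q* = 227.5556, P* = 134.7556.
For a per-unit tax t: ΔQ = t/0.45, so DWL = ½·t·(t/0.45) = t²/0.9.
At t = 23.5: DWL = 613.611. At t = 35.7: DWL = 1416.1.
Increase = 1416.1 − 613.611 = 802.49.

802.49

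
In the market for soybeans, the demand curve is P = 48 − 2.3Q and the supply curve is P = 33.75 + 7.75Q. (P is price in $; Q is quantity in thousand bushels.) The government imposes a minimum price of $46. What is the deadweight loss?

$1.51 thousand

Competitive equilibrium: 48 − 2.3Q = 33.75 + 7.75Q → Q* = 1.4179, P* = 44.7388.
At the floor P = 46, quantity demanded = (48 − 46)/2.3 = 0.8696.
Sellers' marginal cost at Q' = 0.8696: 33.75 + 7.75·0.8696 = 40.4894.
ΔQ = 1.4179 − 0.8696 = 0.5483; wedge = 46 − 40.4894 = 5.5106.
The triangle = ½ × 0.5483 × 5.5106 = $1.51 thousand.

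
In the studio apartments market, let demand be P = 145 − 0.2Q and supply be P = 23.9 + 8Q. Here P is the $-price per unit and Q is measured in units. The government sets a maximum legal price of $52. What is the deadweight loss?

Competitive equilibrium: 145 − 0.2Q = 23.9 + 8Q → Q* = 14.7683, P* = 142.0463.
At the ceiling P = 52, quantity supplied = (52 − 23.9)/8 = 3.5125.
Willingness to pay at Q' = 3.5125: 145 − 0.2·3.5125 = 144.2975.
ΔQ = 14.7683 − 3.5125 = 11.2558; wedge = 144.2975 − 52 = 92.2975.
The triangle = ½ × 11.2558 × 92.2975 = $519.44.

$519.44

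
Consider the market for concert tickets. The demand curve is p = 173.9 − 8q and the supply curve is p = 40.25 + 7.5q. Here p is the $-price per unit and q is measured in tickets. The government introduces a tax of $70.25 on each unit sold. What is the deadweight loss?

Competitive equilibrium: 173.9 − 8q = 40.25 + 7.5q → q* = 8.6226, p* = 104.9194.
With the tax, the buyer price exceeds the seller price by 70.25: (173.9 − 8q) − (40.25 + 7.5q) = 70.25 → q' = 4.0903.
Δq = 8.6226 − 4.0903 = 4.5323; the wedge equals the tax, 70.25.
Welfare loss = ½ × 4.5323 × 70.25 = $159.20.

$159.20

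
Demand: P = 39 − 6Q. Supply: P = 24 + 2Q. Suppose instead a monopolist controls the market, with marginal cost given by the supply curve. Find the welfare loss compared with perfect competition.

2.58

Competitive equilibrium: 39 − 6Q = 24 + 2Q → Q* = 1.875, P* = 27.75.
Marginal revenue: MR = 39 − 12Q. Set MR = MC: 39 − 12Q = 24 + 2Q → Q_m = 1.0714.
Price P_m = 39 − 6·1.0714 = 32.5716; MC(Q_m) = 24 + 2·1.0714 = 26.1428.
Competitive Q* = 1.875, so ΔQ = 0.8036; wedge = 32.5716 − 26.1428 = 6.4288.
Welfare loss = ½ × 0.8036 × 6.4288 = 2.58.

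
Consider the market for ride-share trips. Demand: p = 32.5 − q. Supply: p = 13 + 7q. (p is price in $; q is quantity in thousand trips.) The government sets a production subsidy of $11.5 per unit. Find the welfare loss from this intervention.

Competitive equilibrium: 32.5 − q = 13 + 7q → q* = 2.4375, p* = 30.0625.
The subsidy lowers effective supply by 11.5: p = 1.5 + 7q.
New quantity: 32.5 − q = 1.5 + 7q → q' = 3.875.
Overproduction Δq = 3.875 − 2.4375 = 1.4375; wedge = subsidy = 11.5.
Deadweight loss = ½ × 1.4375 × 11.5 = $8.27 thousand.

$8.27 thousand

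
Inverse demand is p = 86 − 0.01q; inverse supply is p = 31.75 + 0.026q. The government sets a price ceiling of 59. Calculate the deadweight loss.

3790.07

Competitive equilibrium: 86 − 0.01q = 31.75 + 0.026q → q* = 1506.94444, p* = 70.93056.
At the ceiling p = 59, quantity supplied = (59 − 31.75)/0.026 = 1048.07692.
Willingness to pay at q' = 1048.07692: 86 − 0.01·1048.07692 = 75.51923.
Δq = 1506.94444 − 1048.07692 = 458.86752; wedge = 75.51923 − 59 = 16.51923.
The triangle = ½ × 458.86752 × 16.51923 = 3790.07.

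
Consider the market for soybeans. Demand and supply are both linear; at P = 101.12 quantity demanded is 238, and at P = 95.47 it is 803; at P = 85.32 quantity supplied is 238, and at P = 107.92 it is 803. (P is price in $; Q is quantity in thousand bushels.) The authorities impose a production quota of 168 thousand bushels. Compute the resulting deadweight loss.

$3724.90 thousand

Demand slope = (95.47 − 101.12)/(803 − 238) = −0.01, so P = 103.5 − 0.01Q.
Supply slope = (107.92 − 85.32)/(803 − 238) = 0.04, so P = 75.8 + 0.04Q.
Competitive equilibrium: 103.5 − 0.01Q = 75.8 + 0.04Q → Q* = 554, P* = 97.96.
At Q = 168: demand price = 103.5 − 0.01·168 = 101.82; supply price = 75.8 + 0.04·168 = 82.52.
ΔQ = 554 − 168 = 386; wedge = 101.82 − 82.52 = 19.3.
The triangle = ½ × 386 × 19.3 = $3724.90 thousand.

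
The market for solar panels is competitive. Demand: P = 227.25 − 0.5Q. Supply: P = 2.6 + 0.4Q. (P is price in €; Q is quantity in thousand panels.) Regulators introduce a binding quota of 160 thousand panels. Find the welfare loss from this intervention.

€3613.57 thousand

Competitive equilibrium: 227.25 − 0.5Q = 2.6 + 0.4Q → Q* = 249.6111, P* = 102.4444.
At Q = 160: demand price = 227.25 − 0.5·160 = 147.25; supply price = 2.6 + 0.4·160 = 66.6.
ΔQ = 249.6111 − 160 = 89.6111; wedge = 147.25 − 66.6 = 80.65.
The triangle = ½ × 89.6111 × 80.65 = €3613.57 thousand.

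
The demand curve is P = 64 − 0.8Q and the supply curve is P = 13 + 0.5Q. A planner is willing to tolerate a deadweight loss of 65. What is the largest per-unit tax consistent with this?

13

Competitive equilibrium: 64 − 0.8Q = 13 + 0.5Q → Q* = 39.2308, P* = 32.6154.
A tax t gives ΔQ = t/1.3 and wedge t, so DWL = t²/2.6.
t²/2.6 = 65 → t² = 169 → t = 13.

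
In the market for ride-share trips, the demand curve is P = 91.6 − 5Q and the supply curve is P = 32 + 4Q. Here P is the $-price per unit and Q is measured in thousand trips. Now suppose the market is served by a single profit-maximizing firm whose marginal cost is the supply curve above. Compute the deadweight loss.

Competitive equilibrium: 91.6 − 5Q = 32 + 4Q → Q* = 6.6222, P* = 58.4889.
Marginal revenue: MR = 91.6 − 10Q. Set MR = MC: 91.6 − 10Q = 32 + 4Q → Q_m = 4.2571.
Price P_m = 91.6 − 5·4.2571 = 70.3145; MC(Q_m) = 32 + 4·4.2571 = 49.0284.
Competitive Q* = 6.6222, so ΔQ = 2.3651; wedge = 70.3145 − 49.0284 = 21.2861.
The triangle = ½ × 2.3651 × 21.2861 = $25.17 thousand.

$25.17 thousand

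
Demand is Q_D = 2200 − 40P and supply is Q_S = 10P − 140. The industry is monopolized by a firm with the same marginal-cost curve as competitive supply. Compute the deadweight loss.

In inverse form: demand P = 55 − 0.025Q, supply P = 14 + 0.1Q.
Competitive equilibrium: 55 − 0.025Q = 14 + 0.1Q → Q* = 328, P* = 46.8.
Marginal revenue: MR = 55 − 0.05Q. Set MR = MC: 55 − 0.05Q = 14 + 0.1Q → Q_m = 273.3333.
Price P_m = 55 − 0.025·273.3333 = 48.1667; MC(Q_m) = 14 + 0.1·273.3333 = 41.3333.
Competitive Q* = 328, so ΔQ = 54.6667; wedge = 48.1667 − 41.3333 = 6.8334.
Welfare loss = ½ × 54.6667 × 6.8334 = 186.78.

186.78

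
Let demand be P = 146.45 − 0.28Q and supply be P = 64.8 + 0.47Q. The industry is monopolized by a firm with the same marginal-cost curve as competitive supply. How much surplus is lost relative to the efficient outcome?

328.45

Competitive equilibrium: 146.45 − 0.28Q = 64.8 + 0.47Q → Q* = 108.8667, P* = 115.9673.
Marginal revenue: MR = 146.45 − 0.56Q. Set MR = MC: 146.45 − 0.56Q = 64.8 + 0.47Q → Q_m = 79.2718.
Price P_m = 146.45 − 0.28·79.2718 = 124.2539; MC(Q_m) = 64.8 + 0.47·79.2718 = 102.0577.
Competitive Q* = 108.8667, so ΔQ = 29.5949; wedge = 124.2539 − 102.0577 = 22.1962.
The triangle = ½ × 29.5949 × 22.1962 = 328.45.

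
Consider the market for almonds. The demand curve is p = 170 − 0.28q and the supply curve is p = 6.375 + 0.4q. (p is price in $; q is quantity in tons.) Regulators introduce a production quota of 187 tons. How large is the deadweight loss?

Competitive equilibrium: 170 − 0.28q = 6.375 + 0.4q → q* = 240.625, p* = 102.625.
At q = 187: demand price = 170 − 0.28·187 = 117.64; supply price = 6.375 + 0.4·187 = 81.175.
Δq = 240.625 − 187 = 53.625; wedge = 117.64 − 81.175 = 36.465.
Deadweight loss = ½ × 53.625 × 36.465 = $977.72.

$977.72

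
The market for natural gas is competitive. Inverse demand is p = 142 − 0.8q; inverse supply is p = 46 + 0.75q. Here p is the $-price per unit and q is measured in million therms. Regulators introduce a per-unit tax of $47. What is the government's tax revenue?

$1485.81 million

Competitive equilibrium: 142 − 0.8q = 46 + 0.75q → q* = 61.9355, p* = 92.4516.
With the tax, the buyer price exceeds the seller price by 47: (142 − 0.8q) − (46 + 0.75q) = 47 → q' = 31.6129.
Tax revenue = 47 × 31.6129 = $1485.81 million.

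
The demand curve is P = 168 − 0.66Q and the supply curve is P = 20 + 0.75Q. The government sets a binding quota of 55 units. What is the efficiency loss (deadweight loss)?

1760

Competitive equilibrium: 168 − 0.66Q = 20 + 0.75Q → Q* = 104.9645, P* = 98.7234.
At Q = 55: demand price = 168 − 0.66·55 = 131.7; supply price = 20 + 0.75·55 = 61.25.
ΔQ = 104.9645 − 55 = 49.9645; wedge = 131.7 − 61.25 = 70.45.
Deadweight loss = ½ × 49.9645 × 70.45 = 1760.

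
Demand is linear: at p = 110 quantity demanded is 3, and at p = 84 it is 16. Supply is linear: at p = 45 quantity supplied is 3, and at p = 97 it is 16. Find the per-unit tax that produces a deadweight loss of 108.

36

Demand slope = (84 − 110)/(16 − 3) = −2, so p = 116 − 2q.
Supply slope = (97 − 45)/(16 − 3) = 4, so p = 33 + 4q.
Competitive equilibrium: 116 − 2q = 33 + 4q → q* = 13.8333, p* = 88.3333.
A tax t gives Δq = t/6 and wedge t, so DWL = t²/12.
t²/12 = 108 → t² = 1296 → t = 36.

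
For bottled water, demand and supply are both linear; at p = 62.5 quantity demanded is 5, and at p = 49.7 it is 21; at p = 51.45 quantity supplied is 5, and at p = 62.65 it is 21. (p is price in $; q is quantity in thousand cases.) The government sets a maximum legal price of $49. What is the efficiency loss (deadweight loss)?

Demand slope = (49.7 − 62.5)/(21 − 5) = −0.8, so p = 66.5 − 0.8q.
Supply slope = (62.65 − 51.45)/(21 − 5) = 0.7, so p = 47.95 + 0.7q.
Competitive equilibrium: 66.5 − 0.8q = 47.95 + 0.7q → q* = 12.3667, p* = 56.6067.
At the ceiling p = 49, quantity supplied = (49 − 47.95)/0.7 = 1.5.
Willingness to pay at q' = 1.5: 66.5 − 0.8·1.5 = 65.3.
Δq = 12.3667 − 1.5 = 10.8667; wedge = 65.3 − 49 = 16.3.
Deadweight loss = ½ × 10.8667 × 16.3 = $88.56 thousand.

$88.56 thousand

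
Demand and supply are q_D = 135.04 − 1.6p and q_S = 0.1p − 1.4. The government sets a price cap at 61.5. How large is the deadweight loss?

18.69

In inverse form: demand p = 84.4 − 0.625q, supply p = 14 + 10q.
Competitive equilibrium: 84.4 − 0.625q = 14 + 10q → q* = 6.6259, p* = 80.2588.
At the ceiling p = 61.5, quantity supplied = (61.5 − 14)/10 = 4.75.
Willingness to pay at q' = 4.75: 84.4 − 0.625·4.75 = 81.4313.
Δq = 6.6259 − 4.75 = 1.8759; wedge = 81.4313 − 61.5 = 19.9313.
Deadweight loss = ½ × 1.8759 × 19.9313 = 18.69.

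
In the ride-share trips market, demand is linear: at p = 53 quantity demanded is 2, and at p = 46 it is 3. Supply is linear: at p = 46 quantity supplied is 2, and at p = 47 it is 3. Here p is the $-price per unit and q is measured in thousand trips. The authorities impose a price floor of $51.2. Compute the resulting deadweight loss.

Demand slope = (46 − 53)/(3 − 2) = −7, so p = 67 − 7q.
Supply slope = (47 − 46)/(3 − 2) = 1, so p = 44 + q.
Competitive equilibrium: 67 − 7q = 44 + q → q* = 2.875, p* = 46.875.
At the floor p = 51.2, quantity demanded = (67 − 51.2)/7 = 2.2571.
Sellers' marginal cost at q' = 2.2571: 44 + 1·2.2571 = 46.2571.
Δq = 2.875 − 2.2571 = 0.6179; wedge = 51.2 − 46.2571 = 4.9429.
Welfare loss = ½ × 0.6179 × 4.9429 = $1.53 thousand.

$1.53 thousand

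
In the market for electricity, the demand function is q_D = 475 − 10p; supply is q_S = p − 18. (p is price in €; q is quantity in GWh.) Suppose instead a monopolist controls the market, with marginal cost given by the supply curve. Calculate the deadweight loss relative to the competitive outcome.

In inverse form: demand p = 47.5 − 0.1q, supply p = 18 + q.
Competitive equilibrium: 47.5 − 0.1q = 18 + q → q* = 26.8182, p* = 44.8182.
Marginal revenue: MR = 47.5 − 0.2q. Set MR = MC: 47.5 − 0.2q = 18 + q → q_m = 24.5833.
Price p_m = 47.5 − 0.1·24.5833 = 45.0417; MC(q_m) = 18 + 1·24.5833 = 42.5833.
Competitive q* = 26.8182, so Δq = 2.2349; wedge = 45.0417 − 42.5833 = 2.4584.
Deadweight loss = ½ × 2.2349 × 2.4584 = €2.75.

€2.75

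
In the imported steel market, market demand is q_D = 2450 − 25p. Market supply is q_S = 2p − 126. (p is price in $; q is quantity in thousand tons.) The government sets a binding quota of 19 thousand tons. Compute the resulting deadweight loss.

$566.73 thousand

In inverse form: demand p = 98 − 0.04q, supply p = 63 + 0.5q.
Competitive equilibrium: 98 − 0.04q = 63 + 0.5q → q* = 64.8148, p* = 95.4074.
At q = 19: demand price = 98 − 0.04·19 = 97.24; supply price = 63 + 0.5·19 = 72.5.
Δq = 64.8148 − 19 = 45.8148; wedge = 97.24 − 72.5 = 24.74.
DWL = ½ × 45.8148 × 24.74 = $566.73 thousand.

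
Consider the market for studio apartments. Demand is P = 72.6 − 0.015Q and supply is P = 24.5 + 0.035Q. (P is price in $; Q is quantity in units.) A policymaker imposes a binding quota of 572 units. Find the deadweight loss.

$3802.50

Competitive equilibrium: 72.6 − 0.015Q = 24.5 + 0.035Q → Q* = 962, P* = 58.17.
At Q = 572: demand price = 72.6 − 0.015·572 = 64.02; supply price = 24.5 + 0.035·572 = 44.52.
ΔQ = 962 − 572 = 390; wedge = 64.02 − 44.52 = 19.5.
DWL = ½ × 390 × 19.5 = $3802.50.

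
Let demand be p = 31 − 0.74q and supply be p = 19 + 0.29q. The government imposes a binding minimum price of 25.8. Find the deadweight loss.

11.01

Competitive equilibrium: 31 − 0.74q = 19 + 0.29q → q* = 11.6505, p* = 22.3786.
At the floor p = 25.8, quantity demanded = (31 − 25.8)/0.74 = 7.027.
Sellers' marginal cost at q' = 7.027: 19 + 0.29·7.027 = 21.0378.
Δq = 11.6505 − 7.027 = 4.6235; wedge = 25.8 − 21.0378 = 4.7622.
DWL = ½ × 4.6235 × 4.7622 = 11.01.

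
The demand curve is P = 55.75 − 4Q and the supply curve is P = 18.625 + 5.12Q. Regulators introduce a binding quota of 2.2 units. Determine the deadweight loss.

Competitive equilibrium: 55.75 − 4Q = 18.625 + 5.12Q → Q* = 4.0707, P* = 39.4671.
At Q = 2.2: demand price = 55.75 − 4·2.2 = 46.95; supply price = 18.625 + 5.12·2.2 = 29.889.
ΔQ = 4.0707 − 2.2 = 1.8707; wedge = 46.95 − 29.889 = 17.061.
Deadweight loss = ½ × 1.8707 × 17.061 = 15.96.

15.96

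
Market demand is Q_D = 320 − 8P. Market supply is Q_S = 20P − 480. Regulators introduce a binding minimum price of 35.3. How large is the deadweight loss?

In inverse form: demand P = 40 − 0.125Q, supply P = 24 + 0.05Q.
Competitive equilibrium: 40 − 0.125Q = 24 + 0.05Q → Q* = 91.4286, P* = 28.5714.
At the floor P = 35.3, quantity demanded = (40 − 35.3)/0.125 = 37.6.
Sellers' marginal cost at Q' = 37.6: 24 + 0.05·37.6 = 25.88.
ΔQ = 91.4286 − 37.6 = 53.8286; wedge = 35.3 − 25.88 = 9.42.
DWL = ½ × 53.8286 × 9.42 = 253.53.

253.53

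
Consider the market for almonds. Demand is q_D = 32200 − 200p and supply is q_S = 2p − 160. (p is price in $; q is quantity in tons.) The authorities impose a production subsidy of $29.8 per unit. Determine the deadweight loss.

In inverse form: demand p = 161 − 0.005q, supply p = 80 + 0.5q.
Competitive equilibrium: 161 − 0.005q = 80 + 0.5q → q* = 160.396, p* = 160.198.
The subsidy lowers effective supply by 29.8: p = 50.2 + 0.5q.
New quantity: 161 − 0.005q = 50.2 + 0.5q → q' = 219.4059.
Overproduction Δq = 219.4059 − 160.396 = 59.0099; wedge = subsidy = 29.8.
DWL = ½ × 59.0099 × 29.8 = $879.25.

$879.25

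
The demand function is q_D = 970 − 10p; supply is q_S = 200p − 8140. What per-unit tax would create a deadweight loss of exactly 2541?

In inverse form: demand p = 97 − 0.1q, supply p = 40.7 + 0.005q.
Competitive equilibrium: 97 − 0.1q = 40.7 + 0.005q → q* = 536.1905, p* = 43.381.
A tax t gives Δq = t/0.105 and wedge t, so DWL = t²/0.21.
t²/0.21 = 2541 → t² = 533.61 → t = 23.1.

23.1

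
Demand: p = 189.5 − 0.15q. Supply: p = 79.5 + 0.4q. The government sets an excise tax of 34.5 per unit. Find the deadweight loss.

1082.05

Competitive equilibrium: 189.5 − 0.15q = 79.5 + 0.4q → q* = 200, p* = 159.5.
With the tax, the buyer price exceeds the seller price by 34.5: (189.5 − 0.15q) − (79.5 + 0.4q) = 34.5 → q' = 137.2727.
Δq = 200 − 137.2727 = 62.7273; the wedge equals the tax, 34.5.
Deadweight loss = ½ × 62.7273 × 34.5 = 1082.05.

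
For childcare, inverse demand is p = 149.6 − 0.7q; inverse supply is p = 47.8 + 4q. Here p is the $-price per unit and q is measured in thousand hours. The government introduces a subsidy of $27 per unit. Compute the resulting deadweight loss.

Competitive equilibrium: 149.6 − 0.7q = 47.8 + 4q → q* = 21.6596, p* = 134.4383.
The subsidy lowers effective supply by 27: p = 20.8 + 4q.
New quantity: 149.6 − 0.7q = 20.8 + 4q → q' = 27.4043.
Overproduction Δq = 27.4043 − 21.6596 = 5.7447; wedge = subsidy = 27.
DWL = ½ × 5.7447 × 27 = $77.55 thousand.

$77.55 thousand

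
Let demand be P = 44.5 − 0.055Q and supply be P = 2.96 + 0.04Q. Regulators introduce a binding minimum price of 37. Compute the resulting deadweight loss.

Competitive equilibrium: 44.5 − 0.055Q = 2.96 + 0.04Q → Q* = 437.26316, P* = 20.45053.
At the floor P = 37, quantity demanded = (44.5 − 37)/0.055 = 136.36364.
Sellers' marginal cost at Q' = 136.36364: 2.96 + 0.04·136.36364 = 8.41455.
ΔQ = 437.26316 − 136.36364 = 300.89952; wedge = 37 − 8.41455 = 28.58545.
Welfare loss = ½ × 300.89952 × 28.58545 = 4300.67.

4300.67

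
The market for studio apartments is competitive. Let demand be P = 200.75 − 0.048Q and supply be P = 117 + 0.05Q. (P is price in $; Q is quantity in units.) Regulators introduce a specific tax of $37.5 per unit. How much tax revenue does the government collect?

Competitive equilibrium: 200.75 − 0.048Q = 117 + 0.05Q → Q* = 854.59184, P* = 159.72959.
With the tax, the buyer price exceeds the seller price by 37.5: (200.75 − 0.048Q) − (117 + 0.05Q) = 37.5 → Q' = 471.93878.
Tax revenue = 37.5 × 471.93878 = $17697.70.

$17697.70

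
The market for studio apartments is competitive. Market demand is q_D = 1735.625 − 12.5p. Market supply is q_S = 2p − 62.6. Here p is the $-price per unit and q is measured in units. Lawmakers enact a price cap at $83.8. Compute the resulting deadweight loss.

$1876.05

In inverse form: demand p = 138.85 − 0.08q, supply p = 31.3 + 0.5q.
Competitive equilibrium: 138.85 − 0.08q = 31.3 + 0.5q → q* = 185.431, p* = 124.0155.
At the ceiling p = 83.8, quantity supplied = (83.8 − 31.3)/0.5 = 105.
Willingness to pay at q' = 105: 138.85 − 0.08·105 = 130.45.
Δq = 185.431 − 105 = 80.431; wedge = 130.45 − 83.8 = 46.65.
DWL = ½ × 80.431 × 46.65 = $1876.05.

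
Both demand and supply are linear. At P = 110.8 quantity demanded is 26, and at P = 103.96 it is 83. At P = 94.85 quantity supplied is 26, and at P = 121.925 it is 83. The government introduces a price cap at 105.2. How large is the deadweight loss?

7.49

Demand slope = (103.96 − 110.8)/(83 − 26) = −0.12, so P = 113.92 − 0.12Q.
Supply slope = (121.925 − 94.85)/(83 − 26) = 0.475, so P = 82.5 + 0.475Q.
Competitive equilibrium: 113.92 − 0.12Q = 82.5 + 0.475Q → Q* = 52.8067, P* = 107.5832.
At the ceiling P = 105.2, quantity supplied = (105.2 − 82.5)/0.475 = 47.7895.
Willingness to pay at Q' = 47.7895: 113.92 − 0.12·47.7895 = 108.1853.
ΔQ = 52.8067 − 47.7895 = 5.0172; wedge = 108.1853 − 105.2 = 2.9853.
Deadweight loss = ½ × 5.0172 × 2.9853 = 7.49.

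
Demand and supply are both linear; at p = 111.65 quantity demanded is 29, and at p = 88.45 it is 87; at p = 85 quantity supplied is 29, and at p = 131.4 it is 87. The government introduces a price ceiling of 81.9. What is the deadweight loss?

Demand slope = (88.45 − 111.65)/(87 − 29) = −0.4, so p = 123.25 − 0.4q.
Supply slope = (131.4 − 85)/(87 − 29) = 0.8, so p = 61.8 + 0.8q.
Competitive equilibrium: 123.25 − 0.4q = 61.8 + 0.8q → q* = 51.2083, p* = 102.7667.
At the ceiling p = 81.9, quantity supplied = (81.9 − 61.8)/0.8 = 25.125.
Willingness to pay at q' = 25.125: 123.25 − 0.4·25.125 = 113.2.
Δq = 51.2083 − 25.125 = 26.0833; wedge = 113.2 − 81.9 = 31.3.
The triangle = ½ × 26.0833 × 31.3 = 408.20.

408.20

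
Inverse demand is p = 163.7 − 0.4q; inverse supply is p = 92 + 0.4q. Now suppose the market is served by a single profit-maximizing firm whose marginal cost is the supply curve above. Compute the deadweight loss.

Competitive equilibrium: 163.7 − 0.4q = 92 + 0.4q → q* = 89.625, p* = 127.85.
Marginal revenue: MR = 163.7 − 0.8q. Set MR = MC: 163.7 − 0.8q = 92 + 0.4q → q_m = 59.75.
Price p_m = 163.7 − 0.4·59.75 = 139.8; MC(q_m) = 92 + 0.4·59.75 = 115.9.
Competitive q* = 89.625, so Δq = 29.875; wedge = 139.8 − 115.9 = 23.9.
The triangle = ½ × 29.875 × 23.9 = 357.01.

357.01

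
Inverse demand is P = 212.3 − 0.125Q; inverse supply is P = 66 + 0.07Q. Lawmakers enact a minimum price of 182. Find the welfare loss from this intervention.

Competitive equilibrium: 212.3 − 0.125Q = 66 + 0.07Q → Q* = 750.2564, P* = 118.5179.
At the floor P = 182, quantity demanded = (212.3 − 182)/0.125 = 242.4.
Sellers' marginal cost at Q' = 242.4: 66 + 0.07·242.4 = 82.968.
ΔQ = 750.2564 − 242.4 = 507.8564; wedge = 182 − 82.968 = 99.032.
Welfare loss = ½ × 507.8564 × 99.032 = 25147.02.

25147.02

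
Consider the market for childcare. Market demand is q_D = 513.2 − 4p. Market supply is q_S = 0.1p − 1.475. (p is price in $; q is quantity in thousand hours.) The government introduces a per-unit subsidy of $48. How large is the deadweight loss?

In inverse form: demand p = 128.3 − 0.25q, supply p = 14.75 + 10q.
Competitive equilibrium: 128.3 − 0.25q = 14.75 + 10q → q* = 11.078, p* = 125.5305.
The subsidy lowers effective supply by 48: p = 10q − 33.25.
New quantity: 128.3 − 0.25q = 10q − 33.25 → q' = 15.761.
Overproduction Δq = 15.761 − 11.078 = 4.683; wedge = subsidy = 48.
DWL = ½ × 4.683 × 48 = $112.39 thousand.

$112.39 thousand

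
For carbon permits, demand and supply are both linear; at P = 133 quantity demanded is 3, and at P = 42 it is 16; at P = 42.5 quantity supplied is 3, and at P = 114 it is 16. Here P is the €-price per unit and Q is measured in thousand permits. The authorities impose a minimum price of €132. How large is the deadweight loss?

Demand slope = (42 − 133)/(16 − 3) = −7, so P = 154 − 7Q.
Supply slope = (114 − 42.5)/(16 − 3) = 5.5, so P = 26 + 5.5Q.
Competitive equilibrium: 154 − 7Q = 26 + 5.5Q → Q* = 10.24, P* = 82.32.
At the floor P = 132, quantity demanded = (154 − 132)/7 = 3.1429.
Sellers' marginal cost at Q' = 3.1429: 26 + 5.5·3.1429 = 43.286.
ΔQ = 10.24 − 3.1429 = 7.0971; wedge = 132 − 43.286 = 88.714.
Deadweight loss = ½ × 7.0971 × 88.714 = €314.81 thousand.

€314.81 thousand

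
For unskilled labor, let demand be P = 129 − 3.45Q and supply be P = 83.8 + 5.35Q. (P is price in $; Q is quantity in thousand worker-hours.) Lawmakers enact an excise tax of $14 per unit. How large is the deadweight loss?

$11.14 thousand

Competitive equilibrium: 129 − 3.45Q = 83.8 + 5.35Q → Q* = 5.1364, P* = 111.2795.
With the tax, the buyer price exceeds the seller price by 14: (129 − 3.45Q) − (83.8 + 5.35Q) = 14 → Q' = 3.5455.
ΔQ = 5.1364 − 3.5455 = 1.5909; the wedge equals the tax, 14.
Deadweight loss = ½ × 1.5909 × 14 = $11.14 thousand.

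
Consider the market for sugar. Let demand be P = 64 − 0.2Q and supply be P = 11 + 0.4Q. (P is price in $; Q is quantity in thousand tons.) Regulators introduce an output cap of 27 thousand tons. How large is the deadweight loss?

Competitive equilibrium: 64 − 0.2Q = 11 + 0.4Q → Q* = 88.3333, P* = 46.3333.
At Q = 27: demand price = 64 − 0.2·27 = 58.6; supply price = 11 + 0.4·27 = 21.8.
ΔQ = 88.3333 − 27 = 61.3333; wedge = 58.6 − 21.8 = 36.8.
Deadweight loss = ½ × 61.3333 × 36.8 = $1128.53 thousand.

$1128.53 thousand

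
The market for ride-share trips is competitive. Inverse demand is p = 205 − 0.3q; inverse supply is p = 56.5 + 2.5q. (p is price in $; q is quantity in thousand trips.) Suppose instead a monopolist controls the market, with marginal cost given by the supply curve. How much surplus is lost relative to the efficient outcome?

$36.88 thousand

Competitive equilibrium: 205 − 0.3q = 56.5 + 2.5q → q* = 53.0357, p* = 189.0893.
Marginal revenue: MR = 205 − 0.6q. Set MR = MC: 205 − 0.6q = 56.5 + 2.5q → q_m = 47.9032.
Price p_m = 205 − 0.3·47.9032 = 190.629; MC(q_m) = 56.5 + 2.5·47.9032 = 176.258.
Competitive q* = 53.0357, so Δq = 5.1325; wedge = 190.629 − 176.258 = 14.371.
Deadweight loss = ½ × 5.1325 × 14.371 = $36.88 thousand.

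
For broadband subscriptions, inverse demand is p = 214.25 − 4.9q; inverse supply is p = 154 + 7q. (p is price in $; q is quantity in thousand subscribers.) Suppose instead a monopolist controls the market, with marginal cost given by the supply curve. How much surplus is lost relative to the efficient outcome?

Competitive equilibrium: 214.25 − 4.9q = 154 + 7q → q* = 5.063, p* = 189.4412.
Marginal revenue: MR = 214.25 − 9.8q. Set MR = MC: 214.25 − 9.8q = 154 + 7q → q_m = 3.5863.
Price p_m = 214.25 − 4.9·3.5863 = 196.6771; MC(q_m) = 154 + 7·3.5863 = 179.1041.
Competitive q* = 5.063, so Δq = 1.4767; wedge = 196.6771 − 179.1041 = 17.573.
Welfare loss = ½ × 1.4767 × 17.573 = $12.98 thousand.

$12.98 thousand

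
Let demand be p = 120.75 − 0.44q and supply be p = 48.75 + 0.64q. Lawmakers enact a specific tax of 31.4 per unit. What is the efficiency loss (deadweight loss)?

456.46

Competitive equilibrium: 120.75 − 0.44q = 48.75 + 0.64q → q* = 66.6667, p* = 91.4167.
With the tax, the buyer price exceeds the seller price by 31.4: (120.75 − 0.44q) − (48.75 + 0.64q) = 31.4 → q' = 37.5926.
Δq = 66.6667 − 37.5926 = 29.0741; the wedge equals the tax, 31.4.
DWL = ½ × 29.0741 × 31.4 = 456.46.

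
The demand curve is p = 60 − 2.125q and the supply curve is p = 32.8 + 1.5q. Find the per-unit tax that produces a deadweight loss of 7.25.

Competitive equilibrium: 60 − 2.125q = 32.8 + 1.5q → q* = 7.5034, p* = 44.0552.
A tax t gives Δq = t/3.625 and wedge t, so DWL = t²/7.25.
t²/7.25 = 7.25 → t² = 52.5625 → t = 7.25.

7.25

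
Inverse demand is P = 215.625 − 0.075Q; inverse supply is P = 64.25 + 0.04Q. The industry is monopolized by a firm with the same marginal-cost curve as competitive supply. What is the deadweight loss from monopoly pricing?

15523.72

Competitive equilibrium: 215.625 − 0.075Q = 64.25 + 0.04Q → Q* = 1316.3043, P* = 116.9022.
Marginal revenue: MR = 215.625 − 0.15Q. Set MR = MC: 215.625 − 0.15Q = 64.25 + 0.04Q → Q_m = 796.7105.
Price P_m = 215.625 − 0.075·796.7105 = 155.8717; MC(Q_m) = 64.25 + 0.04·796.7105 = 96.1184.
Competitive Q* = 1316.3043, so ΔQ = 519.5938; wedge = 155.8717 − 96.1184 = 59.7533.
DWL = ½ × 519.5938 × 59.7533 = 15523.72.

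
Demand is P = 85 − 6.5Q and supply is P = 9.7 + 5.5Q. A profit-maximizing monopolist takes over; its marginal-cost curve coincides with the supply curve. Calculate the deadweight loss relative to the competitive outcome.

Competitive equilibrium: 85 − 6.5Q = 9.7 + 5.5Q → Q* = 6.275, P* = 44.2125.
Marginal revenue: MR = 85 − 13Q. Set MR = MC: 85 − 13Q = 9.7 + 5.5Q → Q_m = 4.0703.
Price P_m = 85 − 6.5·4.0703 = 58.5431; MC(Q_m) = 9.7 + 5.5·4.0703 = 32.0867.
Competitive Q* = 6.275, so ΔQ = 2.2047; wedge = 58.5431 − 32.0867 = 26.4564.
DWL = ½ × 2.2047 × 26.4564 = 29.16.

29.16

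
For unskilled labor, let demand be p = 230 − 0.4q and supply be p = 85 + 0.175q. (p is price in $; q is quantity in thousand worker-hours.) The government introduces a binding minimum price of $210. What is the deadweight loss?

$11751.36 thousand

Competitive equilibrium: 230 − 0.4q = 85 + 0.175q → q* = 252.1739, p* = 129.1304.
At the floor p = 210, quantity demanded = (230 − 210)/0.4 = 50.
Sellers' marginal cost at q' = 50: 85 + 0.175·50 = 93.75.
Δq = 252.1739 − 50 = 202.1739; wedge = 210 − 93.75 = 116.25.
Deadweight loss = ½ × 202.1739 × 116.25 = $11751.36 thousand.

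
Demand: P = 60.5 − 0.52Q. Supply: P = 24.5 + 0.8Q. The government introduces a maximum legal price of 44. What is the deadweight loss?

5.54

Competitive equilibrium: 60.5 − 0.52Q = 24.5 + 0.8Q → Q* = 27.2727, P* = 46.3182.
At the ceiling P = 44, quantity supplied = (44 − 24.5)/0.8 = 24.375.
Willingness to pay at Q' = 24.375: 60.5 − 0.52·24.375 = 47.825.
ΔQ = 27.2727 − 24.375 = 2.8977; wedge = 47.825 − 44 = 3.825.
Welfare loss = ½ × 2.8977 × 3.825 = 5.54.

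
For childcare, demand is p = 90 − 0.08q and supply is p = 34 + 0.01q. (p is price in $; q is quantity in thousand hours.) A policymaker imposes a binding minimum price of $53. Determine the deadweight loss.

Competitive equilibrium: 90 − 0.08q = 34 + 0.01q → q* = 622.2222, p* = 40.2222.
At the floor p = 53, quantity demanded = (90 − 53)/0.08 = 462.5.
Sellers' marginal cost at q' = 462.5: 34 + 0.01·462.5 = 38.625.
Δq = 622.2222 − 462.5 = 159.7222; wedge = 53 − 38.625 = 14.375.
The triangle = ½ × 159.7222 × 14.375 = $1148 thousand.

$1148 thousand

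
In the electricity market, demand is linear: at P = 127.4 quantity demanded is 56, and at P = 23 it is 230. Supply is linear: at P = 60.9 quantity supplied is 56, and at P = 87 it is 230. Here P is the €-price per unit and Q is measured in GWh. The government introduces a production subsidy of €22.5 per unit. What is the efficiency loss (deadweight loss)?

€337.50

Demand slope = (23 − 127.4)/(230 − 56) = −0.6, so P = 161 − 0.6Q.
Supply slope = (87 − 60.9)/(230 − 56) = 0.15, so P = 52.5 + 0.15Q.
Competitive equilibrium: 161 − 0.6Q = 52.5 + 0.15Q → Q* = 144.6667, P* = 74.2.
The subsidy lowers effective supply by 22.5: P = 30 + 0.15Q.
New quantity: 161 − 0.6Q = 30 + 0.15Q → Q' = 174.6667.
Overproduction ΔQ = 174.6667 − 144.6667 = 30; wedge = subsidy = 22.5.
The triangle = ½ × 30 × 22.5 = €337.50.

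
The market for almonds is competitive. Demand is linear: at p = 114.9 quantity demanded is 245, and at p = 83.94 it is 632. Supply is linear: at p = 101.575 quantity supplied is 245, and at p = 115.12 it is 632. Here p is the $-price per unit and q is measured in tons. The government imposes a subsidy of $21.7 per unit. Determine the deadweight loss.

$2047.35

Demand slope = (83.94 − 114.9)/(632 − 245) = −0.08, so p = 134.5 − 0.08q.
Supply slope = (115.12 − 101.575)/(632 − 245) = 0.035, so p = 93 + 0.035q.
Competitive equilibrium: 134.5 − 0.08q = 93 + 0.035q → q* = 360.8696, p* = 105.6304.
The subsidy lowers effective supply by 21.7: p = 71.3 + 0.035q.
New quantity: 134.5 − 0.08q = 71.3 + 0.035q → q' = 549.5652.
Overproduction Δq = 549.5652 − 360.8696 = 188.6956; wedge = subsidy = 21.7.
Welfare loss = ½ × 188.6956 × 21.7 = $2047.35.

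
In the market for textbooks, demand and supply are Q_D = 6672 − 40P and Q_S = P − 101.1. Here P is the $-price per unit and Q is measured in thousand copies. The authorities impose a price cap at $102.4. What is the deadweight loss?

In inverse form: demand P = 166.8 − 0.025Q, supply P = 101.1 + Q.
Competitive equilibrium: 166.8 − 0.025Q = 101.1 + Q → Q* = 64.0976, P* = 165.1976.
At the ceiling P = 102.4, quantity supplied = (102.4 − 101.1)/1 = 1.3.
Willingness to pay at Q' = 1.3: 166.8 − 0.025·1.3 = 166.7675.
ΔQ = 64.0976 − 1.3 = 62.7976; wedge = 166.7675 − 102.4 = 64.3675.
The triangle = ½ × 62.7976 × 64.3675 = $2021.06 thousand.

$2021.06 thousand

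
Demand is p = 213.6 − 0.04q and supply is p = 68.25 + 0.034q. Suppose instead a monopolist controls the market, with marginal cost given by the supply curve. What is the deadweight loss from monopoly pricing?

Competitive equilibrium: 213.6 − 0.04q = 68.25 + 0.034q → q* = 1964.1892, p* = 135.0324.
Marginal revenue: MR = 213.6 − 0.08q. Set MR = MC: 213.6 − 0.08q = 68.25 + 0.034q → q_m = 1275.
Price p_m = 213.6 − 0.04·1275 = 162.6; MC(q_m) = 68.25 + 0.034·1275 = 111.6.
Competitive q* = 1964.1892, so Δq = 689.1892; wedge = 162.6 − 111.6 = 51.
Deadweight loss = ½ × 689.1892 × 51 = 17574.32.

17574.32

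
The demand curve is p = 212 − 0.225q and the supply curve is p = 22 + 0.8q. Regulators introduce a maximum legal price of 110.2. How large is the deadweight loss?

Competitive equilibrium: 212 − 0.225q = 22 + 0.8q → q* = 185.3659, p* = 170.2927.
At the ceiling p = 110.2, quantity supplied = (110.2 − 22)/0.8 = 110.25.
Willingness to pay at q' = 110.25: 212 − 0.225·110.25 = 187.1938.
Δq = 185.3659 − 110.25 = 75.1159; wedge = 187.1938 − 110.2 = 76.9938.
Deadweight loss = ½ × 75.1159 × 76.9938 = 2891.73.

2891.73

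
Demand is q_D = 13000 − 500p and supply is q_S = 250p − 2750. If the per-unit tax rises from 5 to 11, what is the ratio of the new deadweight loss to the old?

4.84

In inverse form: demand p = 26 − 0.002q, supply p = 11 + 0.004q.
Competitive equilibrium: 26 − 0.002q = 11 + 0.004q → q* = 2500, p* = 21.
For a per-unit tax t: Δq = t/0.006, so DWL = ½·t·(t/0.006) = t²/0.012.
At t = 5: DWL = 2083.333. At t = 11: DWL = 10083.333.
Ratio = (11/5)² = 4.84.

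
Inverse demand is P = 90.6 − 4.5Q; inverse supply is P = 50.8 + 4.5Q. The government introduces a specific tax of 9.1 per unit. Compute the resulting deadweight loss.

4.60

Competitive equilibrium: 90.6 − 4.5Q = 50.8 + 4.5Q → Q* = 4.4222, P* = 70.7.
With the tax, the buyer price exceeds the seller price by 9.1: (90.6 − 4.5Q) − (50.8 + 4.5Q) = 9.1 → Q' = 3.4111.
ΔQ = 4.4222 − 3.4111 = 1.0111; the wedge equals the tax, 9.1.
DWL = ½ × 1.0111 × 9.1 = 4.60.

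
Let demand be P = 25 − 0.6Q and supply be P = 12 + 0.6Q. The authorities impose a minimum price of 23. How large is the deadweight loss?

33.75

Competitive equilibrium: 25 − 0.6Q = 12 + 0.6Q → Q* = 10.8333, P* = 18.5.
At the floor P = 23, quantity demanded = (25 − 23)/0.6 = 3.3333.
Sellers' marginal cost at Q' = 3.3333: 12 + 0.6·3.3333 = 14.
ΔQ = 10.8333 − 3.3333 = 7.5; wedge = 23 − 14 = 9.
DWL = ½ × 7.5 × 9 = 33.75.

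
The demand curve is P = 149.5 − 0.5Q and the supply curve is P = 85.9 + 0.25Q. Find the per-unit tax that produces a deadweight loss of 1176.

Competitive equilibrium: 149.5 − 0.5Q = 85.9 + 0.25Q → Q* = 84.8, P* = 107.1.
A tax t gives ΔQ = t/0.75 and wedge t, so DWL = t²/1.5.
t²/1.5 = 1176 → t² = 1764 → t = 42.

42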